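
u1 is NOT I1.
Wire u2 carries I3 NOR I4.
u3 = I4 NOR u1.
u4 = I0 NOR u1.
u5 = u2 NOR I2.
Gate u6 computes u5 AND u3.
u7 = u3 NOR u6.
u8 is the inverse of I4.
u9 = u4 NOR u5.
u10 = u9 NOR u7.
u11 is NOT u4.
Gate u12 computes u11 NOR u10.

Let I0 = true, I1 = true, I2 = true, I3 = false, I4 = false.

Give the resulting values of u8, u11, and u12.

u8 = true, u11 = true, u12 = false

u1 = NOT I1 = NOT true = false
u2 = I3 NOR I4 = false NOR false = true
u3 = I4 NOR u1 = false NOR false = true
u4 = I0 NOR u1 = true NOR false = false
u5 = u2 NOR I2 = true NOR true = false
u6 = u5 AND u3 = false AND true = false
u7 = u3 NOR u6 = true NOR false = false
u8 = NOT I4 = NOT false = true
u9 = u4 NOR u5 = false NOR false = true
u10 = u9 NOR u7 = true NOR false = false
u11 = NOT u4 = NOT false = true
u12 = u11 NOR u10 = true NOR false = false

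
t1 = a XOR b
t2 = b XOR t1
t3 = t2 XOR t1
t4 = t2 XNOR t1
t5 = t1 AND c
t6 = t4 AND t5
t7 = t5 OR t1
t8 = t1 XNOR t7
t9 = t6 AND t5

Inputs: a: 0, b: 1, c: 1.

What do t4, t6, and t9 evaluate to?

t4 = 0  t6 = 0  t9 = 0

t1 = a XOR b = 0 XOR 1 = 1
t2 = b XOR t1 = 1 XOR 1 = 0
t4 = t2 XNOR t1 = 0 XNOR 1 = 0
t5 = t1 AND c = 1 AND 1 = 1
t6 = t4 AND t5 = 0 AND 1 = 0
t9 = t6 AND t5 = 0 AND 1 = 0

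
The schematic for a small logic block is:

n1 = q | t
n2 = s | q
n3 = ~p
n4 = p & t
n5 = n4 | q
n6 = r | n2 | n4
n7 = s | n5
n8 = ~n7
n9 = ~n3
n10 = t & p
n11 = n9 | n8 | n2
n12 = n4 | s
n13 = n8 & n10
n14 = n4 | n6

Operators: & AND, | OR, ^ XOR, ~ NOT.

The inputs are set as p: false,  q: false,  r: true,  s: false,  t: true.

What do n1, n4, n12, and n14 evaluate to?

n1 = true, n4 = false, n12 = false, n14 = true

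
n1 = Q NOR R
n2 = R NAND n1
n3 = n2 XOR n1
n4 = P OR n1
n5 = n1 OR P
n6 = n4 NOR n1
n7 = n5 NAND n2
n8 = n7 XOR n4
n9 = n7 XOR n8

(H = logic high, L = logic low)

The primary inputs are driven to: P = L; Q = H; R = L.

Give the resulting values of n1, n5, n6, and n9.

n1 = Q NOR R = H NOR L = L
n2 = R NAND n1 = L NAND L = H
n4 = P OR n1 = L OR L = L
n5 = n1 OR P = L OR L = L
n6 = n4 NOR n1 = L NOR L = H
n7 = n5 NAND n2 = L NAND H = H
n8 = n7 XOR n4 = H XOR L = H
n9 = n7 XOR n8 = H XOR H = L

n1 = L; n5 = L; n6 = H; n9 = L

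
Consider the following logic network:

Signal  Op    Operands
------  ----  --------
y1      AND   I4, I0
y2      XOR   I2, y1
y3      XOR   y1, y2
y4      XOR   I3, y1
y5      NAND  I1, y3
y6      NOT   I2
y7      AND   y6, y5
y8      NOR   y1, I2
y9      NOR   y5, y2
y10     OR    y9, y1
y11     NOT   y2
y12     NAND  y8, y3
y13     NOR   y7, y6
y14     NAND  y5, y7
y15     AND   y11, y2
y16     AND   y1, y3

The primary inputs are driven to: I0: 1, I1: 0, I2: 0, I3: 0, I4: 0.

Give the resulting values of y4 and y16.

y4 = 0  y16 = 0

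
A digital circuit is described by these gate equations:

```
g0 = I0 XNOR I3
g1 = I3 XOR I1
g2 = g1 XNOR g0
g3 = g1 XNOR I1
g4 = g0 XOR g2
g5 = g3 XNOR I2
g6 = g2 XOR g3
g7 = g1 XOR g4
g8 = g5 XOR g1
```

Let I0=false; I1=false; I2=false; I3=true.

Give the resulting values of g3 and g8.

g3 = false, g8 = false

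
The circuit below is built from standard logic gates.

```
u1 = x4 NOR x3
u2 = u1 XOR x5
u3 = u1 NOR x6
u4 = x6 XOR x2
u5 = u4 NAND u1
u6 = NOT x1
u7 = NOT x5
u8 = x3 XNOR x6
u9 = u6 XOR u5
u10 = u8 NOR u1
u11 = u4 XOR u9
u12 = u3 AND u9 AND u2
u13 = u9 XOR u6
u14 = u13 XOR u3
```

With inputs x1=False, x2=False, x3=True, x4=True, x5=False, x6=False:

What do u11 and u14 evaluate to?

u1 = x4 NOR x3 = True NOR True = False
u3 = u1 NOR x6 = False NOR False = True
u4 = x6 XOR x2 = False XOR False = False
u5 = u4 NAND u1 = False NAND False = True
u6 = NOT x1 = NOT False = True
u9 = u6 XOR u5 = True XOR True = False
u11 = u4 XOR u9 = False XOR False = False
u13 = u9 XOR u6 = False XOR True = True
u14 = u13 XOR u3 = True XOR True = False

u11 = False; u14 = False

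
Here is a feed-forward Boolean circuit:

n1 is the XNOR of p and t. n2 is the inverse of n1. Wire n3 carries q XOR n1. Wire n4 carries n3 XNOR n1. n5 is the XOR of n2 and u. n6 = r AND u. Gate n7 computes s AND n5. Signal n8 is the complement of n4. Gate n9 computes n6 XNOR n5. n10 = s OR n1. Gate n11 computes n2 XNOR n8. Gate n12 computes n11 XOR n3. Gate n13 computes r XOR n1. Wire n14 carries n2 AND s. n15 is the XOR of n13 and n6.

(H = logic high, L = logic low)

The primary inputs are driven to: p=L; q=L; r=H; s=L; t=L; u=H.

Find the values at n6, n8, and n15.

n1 = p XNOR t = L XNOR L = H
n3 = q XOR n1 = L XOR H = H
n4 = n3 XNOR n1 = H XNOR H = H
n6 = r AND u = H AND H = H
n8 = NOT n4 = NOT H = L
n13 = r XOR n1 = H XOR H = L
n15 = n13 XOR n6 = L XOR H = H

n6 = H, n8 = L, n15 = H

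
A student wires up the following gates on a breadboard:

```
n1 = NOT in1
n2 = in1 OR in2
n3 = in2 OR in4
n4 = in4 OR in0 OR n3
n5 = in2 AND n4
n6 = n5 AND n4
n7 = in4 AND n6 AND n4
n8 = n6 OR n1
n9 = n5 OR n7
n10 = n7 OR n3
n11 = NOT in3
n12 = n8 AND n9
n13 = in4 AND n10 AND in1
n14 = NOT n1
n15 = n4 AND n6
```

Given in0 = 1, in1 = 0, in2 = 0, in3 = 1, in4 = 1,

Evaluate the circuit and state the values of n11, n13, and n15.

n11 = 0, n13 = 0, n15 = 0

n3 = in2 OR in4 = 0 OR 1 = 1
n4 = in4 OR in0 OR n3 = 1 OR 1 OR 1 = 1
n5 = in2 AND n4 = 0 AND 1 = 0
n6 = n5 AND n4 = 0 AND 1 = 0
n7 = in4 AND n6 AND n4 = 1 AND 0 AND 1 = 0
n10 = n7 OR n3 = 0 OR 1 = 1
n11 = NOT in3 = NOT 1 = 0
n13 = in4 AND n10 AND in1 = 1 AND 1 AND 0 = 0
n15 = n4 AND n6 = 1 AND 0 = 0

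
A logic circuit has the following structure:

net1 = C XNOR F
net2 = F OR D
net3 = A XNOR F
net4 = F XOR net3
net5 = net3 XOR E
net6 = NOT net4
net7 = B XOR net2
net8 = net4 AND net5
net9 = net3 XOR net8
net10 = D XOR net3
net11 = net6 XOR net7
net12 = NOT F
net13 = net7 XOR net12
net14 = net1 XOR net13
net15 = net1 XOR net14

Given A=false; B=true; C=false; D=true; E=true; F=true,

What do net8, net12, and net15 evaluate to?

net1 = C XNOR F = false XNOR true = false
net2 = F OR D = true OR true = true
net3 = A XNOR F = false XNOR true = false
net4 = F XOR net3 = true XOR false = true
net5 = net3 XOR E = false XOR true = true
net7 = B XOR net2 = true XOR true = false
net8 = net4 AND net5 = true AND true = true
net12 = NOT F = NOT true = false
net13 = net7 XOR net12 = false XOR false = false
net14 = net1 XOR net13 = false XOR false = false
net15 = net1 XOR net14 = false XOR false = false

net8 = true, net12 = false, net15 = false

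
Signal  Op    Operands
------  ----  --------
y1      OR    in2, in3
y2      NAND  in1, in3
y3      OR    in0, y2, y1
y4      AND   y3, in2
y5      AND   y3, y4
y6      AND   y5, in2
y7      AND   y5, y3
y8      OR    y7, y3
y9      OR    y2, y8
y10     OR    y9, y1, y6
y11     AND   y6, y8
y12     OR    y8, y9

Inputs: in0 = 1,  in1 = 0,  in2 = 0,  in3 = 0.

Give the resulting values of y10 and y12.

y10 = 1, y12 = 1

y1 = in2 OR in3 = 0 OR 0 = 0
y2 = in1 NAND in3 = 0 NAND 0 = 1
y3 = in0 OR y2 OR y1 = 1 OR 1 OR 0 = 1
y4 = y3 AND in2 = 1 AND 0 = 0
y5 = y3 AND y4 = 1 AND 0 = 0
y6 = y5 AND in2 = 0 AND 0 = 0
y7 = y5 AND y3 = 0 AND 1 = 0
y8 = y7 OR y3 = 0 OR 1 = 1
y9 = y2 OR y8 = 1 OR 1 = 1
y10 = y9 OR y1 OR y6 = 1 OR 0 OR 0 = 1
y12 = y8 OR y9 = 1 OR 1 = 1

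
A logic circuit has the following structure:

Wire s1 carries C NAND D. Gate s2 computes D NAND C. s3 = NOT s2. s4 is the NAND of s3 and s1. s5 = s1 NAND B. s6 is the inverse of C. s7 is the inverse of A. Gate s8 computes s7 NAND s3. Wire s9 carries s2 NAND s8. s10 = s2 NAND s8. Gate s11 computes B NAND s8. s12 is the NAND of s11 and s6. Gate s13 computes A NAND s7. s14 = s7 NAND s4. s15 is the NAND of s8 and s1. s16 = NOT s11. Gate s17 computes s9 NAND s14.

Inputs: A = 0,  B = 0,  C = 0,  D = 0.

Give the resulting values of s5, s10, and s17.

s5 = 1, s10 = 0, s17 = 1

s1 = C NAND D = 0 NAND 0 = 1
s2 = D NAND C = 0 NAND 0 = 1
s3 = NOT s2 = NOT 1 = 0
s4 = s3 NAND s1 = 0 NAND 1 = 1
s5 = s1 NAND B = 1 NAND 0 = 1
s7 = NOT A = NOT 0 = 1
s8 = s7 NAND s3 = 1 NAND 0 = 1
s9 = s2 NAND s8 = 1 NAND 1 = 0
s10 = s2 NAND s8 = 1 NAND 1 = 0
s14 = s7 NAND s4 = 1 NAND 1 = 0
s17 = s9 NAND s14 = 0 NAND 0 = 1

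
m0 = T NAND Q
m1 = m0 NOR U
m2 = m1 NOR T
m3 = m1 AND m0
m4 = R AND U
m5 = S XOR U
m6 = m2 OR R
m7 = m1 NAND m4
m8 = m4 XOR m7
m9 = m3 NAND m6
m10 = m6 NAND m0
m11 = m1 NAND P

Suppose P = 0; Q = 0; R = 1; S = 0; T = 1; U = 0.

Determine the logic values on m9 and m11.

m0 = T NAND Q = 1 NAND 0 = 1
m1 = m0 NOR U = 1 NOR 0 = 0
m2 = m1 NOR T = 0 NOR 1 = 0
m3 = m1 AND m0 = 0 AND 1 = 0
m6 = m2 OR R = 0 OR 1 = 1
m9 = m3 NAND m6 = 0 NAND 1 = 1
m11 = m1 NAND P = 0 NAND 0 = 1

m9 = 1; m11 = 1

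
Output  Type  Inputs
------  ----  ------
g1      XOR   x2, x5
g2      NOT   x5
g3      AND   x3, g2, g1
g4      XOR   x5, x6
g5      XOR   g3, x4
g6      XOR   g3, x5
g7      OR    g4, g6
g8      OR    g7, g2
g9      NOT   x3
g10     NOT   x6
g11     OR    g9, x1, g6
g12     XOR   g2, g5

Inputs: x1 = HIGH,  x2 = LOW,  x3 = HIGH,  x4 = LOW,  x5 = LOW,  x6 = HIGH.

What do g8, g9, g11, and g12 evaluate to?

g8 = HIGH, g9 = LOW, g11 = HIGH, g12 = HIGH

g1 = x2 XOR x5 = LOW XOR LOW = LOW
g2 = NOT x5 = NOT LOW = HIGH
g3 = x3 AND g2 AND g1 = HIGH AND HIGH AND LOW = LOW
g4 = x5 XOR x6 = LOW XOR HIGH = HIGH
g5 = g3 XOR x4 = LOW XOR LOW = LOW
g6 = g3 XOR x5 = LOW XOR LOW = LOW
g7 = g4 OR g6 = HIGH OR LOW = HIGH
g8 = g7 OR g2 = HIGH OR HIGH = HIGH
g9 = NOT x3 = NOT HIGH = LOW
g11 = g9 OR x1 OR g6 = LOW OR HIGH OR LOW = HIGH
g12 = g2 XOR g5 = HIGH XOR LOW = HIGH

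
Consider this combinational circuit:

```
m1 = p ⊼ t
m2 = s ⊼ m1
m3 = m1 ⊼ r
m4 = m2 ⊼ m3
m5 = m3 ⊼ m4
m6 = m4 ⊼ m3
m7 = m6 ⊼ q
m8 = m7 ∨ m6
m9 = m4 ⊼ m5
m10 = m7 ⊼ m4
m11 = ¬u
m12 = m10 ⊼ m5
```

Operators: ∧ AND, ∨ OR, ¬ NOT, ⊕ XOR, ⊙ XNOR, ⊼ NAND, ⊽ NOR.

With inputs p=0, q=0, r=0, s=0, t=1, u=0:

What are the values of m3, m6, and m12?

m3 = 1; m6 = 1; m12 = 0

m1 = p NAND t = 0 NAND 1 = 1
m2 = s NAND m1 = 0 NAND 1 = 1
m3 = m1 NAND r = 1 NAND 0 = 1
m4 = m2 NAND m3 = 1 NAND 1 = 0
m5 = m3 NAND m4 = 1 NAND 0 = 1
m6 = m4 NAND m3 = 0 NAND 1 = 1
m7 = m6 NAND q = 1 NAND 0 = 1
m10 = m7 NAND m4 = 1 NAND 0 = 1
m12 = m10 NAND m5 = 1 NAND 1 = 0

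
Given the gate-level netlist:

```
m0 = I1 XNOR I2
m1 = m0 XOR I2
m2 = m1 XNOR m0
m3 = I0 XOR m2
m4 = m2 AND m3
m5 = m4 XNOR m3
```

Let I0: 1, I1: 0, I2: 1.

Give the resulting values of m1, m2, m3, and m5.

m1 = 1; m2 = 0; m3 = 1; m5 = 0

m0 = I1 XNOR I2 = 0 XNOR 1 = 0
m1 = m0 XOR I2 = 0 XOR 1 = 1
m2 = m1 XNOR m0 = 1 XNOR 0 = 0
m3 = I0 XOR m2 = 1 XOR 0 = 1
m4 = m2 AND m3 = 0 AND 1 = 0
m5 = m4 XNOR m3 = 0 XNOR 1 = 0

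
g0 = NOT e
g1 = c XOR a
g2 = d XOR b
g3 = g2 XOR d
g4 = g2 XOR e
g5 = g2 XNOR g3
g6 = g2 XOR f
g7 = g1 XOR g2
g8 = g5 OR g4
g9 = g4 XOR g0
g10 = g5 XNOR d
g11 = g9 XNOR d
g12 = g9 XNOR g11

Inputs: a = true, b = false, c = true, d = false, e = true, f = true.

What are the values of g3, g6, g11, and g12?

g0 = NOT e = NOT true = false
g2 = d XOR b = false XOR false = false
g3 = g2 XOR d = false XOR false = false
g4 = g2 XOR e = false XOR true = true
g6 = g2 XOR f = false XOR true = true
g9 = g4 XOR g0 = true XOR false = true
g11 = g9 XNOR d = true XNOR false = false
g12 = g9 XNOR g11 = true XNOR false = false

g3 = false, g6 = true, g11 = false, g12 = false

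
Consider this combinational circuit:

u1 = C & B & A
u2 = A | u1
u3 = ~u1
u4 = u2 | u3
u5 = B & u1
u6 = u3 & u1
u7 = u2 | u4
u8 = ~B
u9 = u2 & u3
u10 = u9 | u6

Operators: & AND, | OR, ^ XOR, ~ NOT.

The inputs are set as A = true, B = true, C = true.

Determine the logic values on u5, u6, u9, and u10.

u5 = true, u6 = false, u9 = false, u10 = false

u1 = C AND B AND A = true AND true AND true = true
u2 = A OR u1 = true OR true = true
u3 = NOT u1 = NOT true = false
u5 = B AND u1 = true AND true = true
u6 = u3 AND u1 = false AND true = false
u9 = u2 AND u3 = true AND false = false
u10 = u9 OR u6 = false OR false = false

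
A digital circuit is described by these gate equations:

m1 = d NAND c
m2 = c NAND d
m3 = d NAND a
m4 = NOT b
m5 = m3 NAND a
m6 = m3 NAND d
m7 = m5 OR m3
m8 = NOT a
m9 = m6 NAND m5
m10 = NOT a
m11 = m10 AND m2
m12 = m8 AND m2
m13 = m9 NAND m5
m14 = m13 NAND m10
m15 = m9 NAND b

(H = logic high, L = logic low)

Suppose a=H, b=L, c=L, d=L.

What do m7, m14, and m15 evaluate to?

m7 = H, m14 = H, m15 = H

m3 = d NAND a = L NAND H = H
m5 = m3 NAND a = H NAND H = L
m6 = m3 NAND d = H NAND L = H
m7 = m5 OR m3 = L OR H = H
m9 = m6 NAND m5 = H NAND L = H
m10 = NOT a = NOT H = L
m13 = m9 NAND m5 = H NAND L = H
m14 = m13 NAND m10 = H NAND L = H
m15 = m9 NAND b = H NAND L = H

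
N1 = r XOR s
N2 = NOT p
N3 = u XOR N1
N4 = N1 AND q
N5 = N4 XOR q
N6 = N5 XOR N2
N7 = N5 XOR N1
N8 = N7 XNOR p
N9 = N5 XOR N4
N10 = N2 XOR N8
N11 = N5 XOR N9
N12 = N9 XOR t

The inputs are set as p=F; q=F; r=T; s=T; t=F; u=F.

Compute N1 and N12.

N1 = r XOR s = T XOR T = F
N4 = N1 AND q = F AND F = F
N5 = N4 XOR q = F XOR F = F
N9 = N5 XOR N4 = F XOR F = F
N12 = N9 XOR t = F XOR F = F

N1 = F; N12 = F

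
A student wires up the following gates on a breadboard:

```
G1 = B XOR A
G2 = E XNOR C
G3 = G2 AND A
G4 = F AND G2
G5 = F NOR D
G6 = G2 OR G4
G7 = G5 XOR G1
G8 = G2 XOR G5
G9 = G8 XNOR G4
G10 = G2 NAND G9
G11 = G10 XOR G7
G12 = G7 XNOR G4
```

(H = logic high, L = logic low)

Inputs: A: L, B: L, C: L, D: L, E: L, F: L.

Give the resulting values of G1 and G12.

G1 = L  G12 = L

G1 = B XOR A = L XOR L = L
G2 = E XNOR C = L XNOR L = H
G4 = F AND G2 = L AND H = L
G5 = F NOR D = L NOR L = H
G7 = G5 XOR G1 = H XOR L = H
G12 = G7 XNOR G4 = H XNOR L = L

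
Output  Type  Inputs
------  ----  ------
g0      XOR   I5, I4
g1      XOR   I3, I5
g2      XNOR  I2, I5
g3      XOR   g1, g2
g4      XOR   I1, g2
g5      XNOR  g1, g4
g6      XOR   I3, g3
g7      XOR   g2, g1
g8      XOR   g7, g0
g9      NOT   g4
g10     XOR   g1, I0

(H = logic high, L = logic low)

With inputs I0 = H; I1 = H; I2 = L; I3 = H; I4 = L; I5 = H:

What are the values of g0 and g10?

g0 = H  g10 = H

g0 = I5 XOR I4 = H XOR L = H
g1 = I3 XOR I5 = H XOR H = L
g10 = g1 XOR I0 = L XOR H = H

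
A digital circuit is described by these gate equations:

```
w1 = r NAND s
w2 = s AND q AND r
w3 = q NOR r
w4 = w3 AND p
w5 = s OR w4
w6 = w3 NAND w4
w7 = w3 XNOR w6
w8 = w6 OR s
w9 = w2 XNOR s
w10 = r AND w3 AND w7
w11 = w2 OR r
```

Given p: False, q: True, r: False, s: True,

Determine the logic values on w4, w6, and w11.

w2 = s AND q AND r = True AND True AND False = False
w3 = q NOR r = True NOR False = False
w4 = w3 AND p = False AND False = False
w6 = w3 NAND w4 = False NAND False = True
w11 = w2 OR r = False OR False = False

w4 = False, w6 = True, w11 = False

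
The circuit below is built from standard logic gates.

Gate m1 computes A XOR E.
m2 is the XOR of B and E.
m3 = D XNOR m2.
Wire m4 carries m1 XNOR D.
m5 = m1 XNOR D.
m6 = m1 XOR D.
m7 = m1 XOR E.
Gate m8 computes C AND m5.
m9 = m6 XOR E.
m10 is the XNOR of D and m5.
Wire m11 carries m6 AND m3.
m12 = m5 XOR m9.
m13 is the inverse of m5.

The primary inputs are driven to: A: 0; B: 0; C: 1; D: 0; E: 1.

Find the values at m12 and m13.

m1 = A XOR E = 0 XOR 1 = 1
m5 = m1 XNOR D = 1 XNOR 0 = 0
m6 = m1 XOR D = 1 XOR 0 = 1
m9 = m6 XOR E = 1 XOR 1 = 0
m12 = m5 XOR m9 = 0 XOR 0 = 0
m13 = NOT m5 = NOT 0 = 1

m12 = 0; m13 = 1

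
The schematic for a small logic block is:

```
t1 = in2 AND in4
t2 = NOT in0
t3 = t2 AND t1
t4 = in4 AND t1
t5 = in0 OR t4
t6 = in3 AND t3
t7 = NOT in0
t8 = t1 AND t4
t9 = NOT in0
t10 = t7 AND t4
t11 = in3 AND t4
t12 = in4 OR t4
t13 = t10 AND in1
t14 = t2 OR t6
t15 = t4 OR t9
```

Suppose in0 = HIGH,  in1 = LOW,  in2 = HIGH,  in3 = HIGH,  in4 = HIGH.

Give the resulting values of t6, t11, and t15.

t6 = LOW; t11 = HIGH; t15 = HIGH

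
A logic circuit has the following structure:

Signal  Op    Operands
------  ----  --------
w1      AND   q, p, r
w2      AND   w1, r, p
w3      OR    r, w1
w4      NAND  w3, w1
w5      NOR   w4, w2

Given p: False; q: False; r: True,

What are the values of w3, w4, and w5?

w3 = True, w4 = True, w5 = False

w1 = q AND p AND r = False AND False AND True = False
w2 = w1 AND r AND p = False AND True AND False = False
w3 = r OR w1 = True OR False = True
w4 = w3 NAND w1 = True NAND False = True
w5 = w4 NOR w2 = True NOR False = False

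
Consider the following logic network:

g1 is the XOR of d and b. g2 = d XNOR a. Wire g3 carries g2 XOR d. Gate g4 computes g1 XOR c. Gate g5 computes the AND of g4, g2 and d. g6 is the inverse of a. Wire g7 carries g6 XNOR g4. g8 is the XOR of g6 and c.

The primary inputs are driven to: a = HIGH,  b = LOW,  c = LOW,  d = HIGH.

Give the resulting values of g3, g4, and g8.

g3 = LOW, g4 = HIGH, g8 = LOW

g1 = d XOR b = HIGH XOR LOW = HIGH
g2 = d XNOR a = HIGH XNOR HIGH = HIGH
g3 = g2 XOR d = HIGH XOR HIGH = LOW
g4 = g1 XOR c = HIGH XOR LOW = HIGH
g6 = NOT a = NOT HIGH = LOW
g8 = g6 XOR c = LOW XOR LOW = LOW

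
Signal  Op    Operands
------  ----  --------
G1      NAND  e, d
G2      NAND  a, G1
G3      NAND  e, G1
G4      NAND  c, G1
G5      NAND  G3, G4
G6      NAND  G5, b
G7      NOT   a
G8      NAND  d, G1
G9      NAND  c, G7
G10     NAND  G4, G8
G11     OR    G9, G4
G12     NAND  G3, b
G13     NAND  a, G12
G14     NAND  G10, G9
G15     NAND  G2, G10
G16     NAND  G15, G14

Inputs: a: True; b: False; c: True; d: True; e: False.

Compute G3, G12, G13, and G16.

G3 = True  G12 = True  G13 = False  G16 = True

G1 = e NAND d = False NAND True = True
G2 = a NAND G1 = True NAND True = False
G3 = e NAND G1 = False NAND True = True
G4 = c NAND G1 = True NAND True = False
G7 = NOT a = NOT True = False
G8 = d NAND G1 = True NAND True = False
G9 = c NAND G7 = True NAND False = True
G10 = G4 NAND G8 = False NAND False = True
G12 = G3 NAND b = True NAND False = True
G13 = a NAND G12 = True NAND True = False
G14 = G10 NAND G9 = True NAND True = False
G15 = G2 NAND G10 = False NAND True = True
G16 = G15 NAND G14 = True NAND False = True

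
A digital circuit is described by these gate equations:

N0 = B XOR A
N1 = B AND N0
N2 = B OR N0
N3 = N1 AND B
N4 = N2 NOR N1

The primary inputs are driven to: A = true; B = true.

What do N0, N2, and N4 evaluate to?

N0 = false; N2 = true; N4 = false

N0 = B XOR A = true XOR true = false
N1 = B AND N0 = true AND false = false
N2 = B OR N0 = true OR false = true
N4 = N2 NOR N1 = true NOR false = false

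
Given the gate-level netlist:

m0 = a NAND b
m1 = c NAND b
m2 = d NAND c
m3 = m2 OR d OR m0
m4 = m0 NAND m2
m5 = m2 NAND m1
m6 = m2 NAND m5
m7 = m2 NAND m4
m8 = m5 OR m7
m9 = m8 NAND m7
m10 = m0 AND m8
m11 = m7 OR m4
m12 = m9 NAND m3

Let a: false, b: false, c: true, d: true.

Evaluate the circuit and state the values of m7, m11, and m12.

m0 = a NAND b = false NAND false = true
m1 = c NAND b = true NAND false = true
m2 = d NAND c = true NAND true = false
m3 = m2 OR d OR m0 = false OR true OR true = true
m4 = m0 NAND m2 = true NAND false = true
m5 = m2 NAND m1 = false NAND true = true
m7 = m2 NAND m4 = false NAND true = true
m8 = m5 OR m7 = true OR true = true
m9 = m8 NAND m7 = true NAND true = false
m11 = m7 OR m4 = true OR true = true
m12 = m9 NAND m3 = false NAND true = true

m7 = true  m11 = true  m12 = true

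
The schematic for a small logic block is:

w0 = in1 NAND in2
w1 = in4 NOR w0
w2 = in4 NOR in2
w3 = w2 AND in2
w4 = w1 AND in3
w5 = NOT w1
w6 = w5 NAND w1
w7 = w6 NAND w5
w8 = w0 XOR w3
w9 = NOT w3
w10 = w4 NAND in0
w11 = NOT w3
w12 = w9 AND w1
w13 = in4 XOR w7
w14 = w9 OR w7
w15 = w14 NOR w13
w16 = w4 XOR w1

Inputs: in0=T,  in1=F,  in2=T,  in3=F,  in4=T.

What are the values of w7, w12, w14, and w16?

w0 = in1 NAND in2 = F NAND T = T
w1 = in4 NOR w0 = T NOR T = F
w2 = in4 NOR in2 = T NOR T = F
w3 = w2 AND in2 = F AND T = F
w4 = w1 AND in3 = F AND F = F
w5 = NOT w1 = NOT F = T
w6 = w5 NAND w1 = T NAND F = T
w7 = w6 NAND w5 = T NAND T = F
w9 = NOT w3 = NOT F = T
w12 = w9 AND w1 = T AND F = F
w14 = w9 OR w7 = T OR F = T
w16 = w4 XOR w1 = F XOR F = F

w7 = F, w12 = F, w14 = T, w16 = F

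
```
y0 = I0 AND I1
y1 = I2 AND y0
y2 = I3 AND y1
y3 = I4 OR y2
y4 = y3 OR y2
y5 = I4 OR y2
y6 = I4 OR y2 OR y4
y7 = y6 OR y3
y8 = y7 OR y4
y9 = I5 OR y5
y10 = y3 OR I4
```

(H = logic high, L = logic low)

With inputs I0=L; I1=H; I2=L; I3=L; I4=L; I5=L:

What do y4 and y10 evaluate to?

y4 = L, y10 = L

y0 = I0 AND I1 = L AND H = L
y1 = I2 AND y0 = L AND L = L
y2 = I3 AND y1 = L AND L = L
y3 = I4 OR y2 = L OR L = L
y4 = y3 OR y2 = L OR L = L
y10 = y3 OR I4 = L OR L = L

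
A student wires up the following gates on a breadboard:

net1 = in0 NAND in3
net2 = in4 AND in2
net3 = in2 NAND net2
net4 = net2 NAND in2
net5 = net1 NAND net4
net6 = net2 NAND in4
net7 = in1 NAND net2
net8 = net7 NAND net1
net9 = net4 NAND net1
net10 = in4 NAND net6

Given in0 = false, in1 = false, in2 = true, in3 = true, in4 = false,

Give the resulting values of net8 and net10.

net8 = false; net10 = true

net1 = in0 NAND in3 = false NAND true = true
net2 = in4 AND in2 = false AND true = false
net6 = net2 NAND in4 = false NAND false = true
net7 = in1 NAND net2 = false NAND false = true
net8 = net7 NAND net1 = true NAND true = false
net10 = in4 NAND net6 = false NAND true = true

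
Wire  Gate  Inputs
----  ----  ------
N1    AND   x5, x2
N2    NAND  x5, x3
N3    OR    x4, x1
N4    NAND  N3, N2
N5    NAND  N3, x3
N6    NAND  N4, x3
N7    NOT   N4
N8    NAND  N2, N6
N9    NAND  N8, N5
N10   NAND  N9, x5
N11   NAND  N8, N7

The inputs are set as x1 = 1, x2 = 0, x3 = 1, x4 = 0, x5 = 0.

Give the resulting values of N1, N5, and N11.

N1 = 0, N5 = 0, N11 = 1

N1 = x5 AND x2 = 0 AND 0 = 0
N2 = x5 NAND x3 = 0 NAND 1 = 1
N3 = x4 OR x1 = 0 OR 1 = 1
N4 = N3 NAND N2 = 1 NAND 1 = 0
N5 = N3 NAND x3 = 1 NAND 1 = 0
N6 = N4 NAND x3 = 0 NAND 1 = 1
N7 = NOT N4 = NOT 0 = 1
N8 = N2 NAND N6 = 1 NAND 1 = 0
N11 = N8 NAND N7 = 0 NAND 1 = 1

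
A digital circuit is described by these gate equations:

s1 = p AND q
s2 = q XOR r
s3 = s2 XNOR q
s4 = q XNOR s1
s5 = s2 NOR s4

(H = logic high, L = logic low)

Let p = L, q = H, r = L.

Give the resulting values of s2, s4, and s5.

s2 = H  s4 = L  s5 = L

s1 = p AND q = L AND H = L
s2 = q XOR r = H XOR L = H
s4 = q XNOR s1 = H XNOR L = L
s5 = s2 NOR s4 = H NOR L = L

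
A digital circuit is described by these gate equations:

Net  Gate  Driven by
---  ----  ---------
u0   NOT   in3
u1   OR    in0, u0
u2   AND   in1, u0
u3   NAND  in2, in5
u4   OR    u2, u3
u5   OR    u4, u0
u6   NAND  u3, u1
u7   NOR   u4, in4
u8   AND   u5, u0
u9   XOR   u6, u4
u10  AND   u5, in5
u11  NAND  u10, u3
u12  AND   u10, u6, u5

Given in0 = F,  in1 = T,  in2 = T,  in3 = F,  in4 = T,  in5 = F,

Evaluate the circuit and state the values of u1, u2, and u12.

u1 = T, u2 = T, u12 = F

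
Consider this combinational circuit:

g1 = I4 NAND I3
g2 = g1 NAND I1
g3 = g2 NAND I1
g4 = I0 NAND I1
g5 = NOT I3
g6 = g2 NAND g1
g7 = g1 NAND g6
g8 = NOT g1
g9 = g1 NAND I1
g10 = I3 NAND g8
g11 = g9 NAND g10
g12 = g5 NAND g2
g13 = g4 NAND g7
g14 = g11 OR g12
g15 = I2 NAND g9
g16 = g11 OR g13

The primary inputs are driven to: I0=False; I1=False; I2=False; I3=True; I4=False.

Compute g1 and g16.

g1 = True  g16 = False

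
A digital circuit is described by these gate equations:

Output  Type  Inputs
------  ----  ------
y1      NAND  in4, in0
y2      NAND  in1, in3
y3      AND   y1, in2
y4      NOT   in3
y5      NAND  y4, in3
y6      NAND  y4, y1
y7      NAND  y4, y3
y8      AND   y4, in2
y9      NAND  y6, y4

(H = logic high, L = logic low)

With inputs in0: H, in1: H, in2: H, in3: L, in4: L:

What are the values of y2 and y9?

y2 = H  y9 = H

y1 = in4 NAND in0 = L NAND H = H
y2 = in1 NAND in3 = H NAND L = H
y4 = NOT in3 = NOT L = H
y6 = y4 NAND y1 = H NAND H = L
y9 = y6 NAND y4 = L NAND H = H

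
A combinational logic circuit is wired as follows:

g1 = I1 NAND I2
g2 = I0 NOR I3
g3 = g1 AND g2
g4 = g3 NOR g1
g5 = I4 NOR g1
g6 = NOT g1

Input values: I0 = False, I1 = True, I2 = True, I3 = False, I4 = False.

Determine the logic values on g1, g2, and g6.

g1 = False, g2 = True, g6 = True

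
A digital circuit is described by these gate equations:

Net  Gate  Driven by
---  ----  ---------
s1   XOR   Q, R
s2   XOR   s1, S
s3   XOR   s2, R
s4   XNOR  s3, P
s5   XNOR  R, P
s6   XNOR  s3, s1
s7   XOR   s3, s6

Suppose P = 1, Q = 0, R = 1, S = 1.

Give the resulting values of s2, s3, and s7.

s1 = Q XOR R = 0 XOR 1 = 1
s2 = s1 XOR S = 1 XOR 1 = 0
s3 = s2 XOR R = 0 XOR 1 = 1
s6 = s3 XNOR s1 = 1 XNOR 1 = 1
s7 = s3 XOR s6 = 1 XOR 1 = 0

s2 = 0, s3 = 1, s7 = 0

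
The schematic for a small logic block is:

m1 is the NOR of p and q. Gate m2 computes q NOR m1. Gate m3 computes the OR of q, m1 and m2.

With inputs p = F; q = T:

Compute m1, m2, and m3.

m1 = F, m2 = F, m3 = T

m1 = p NOR q = F NOR T = F
m2 = q NOR m1 = T NOR F = F
m3 = q OR m1 OR m2 = T OR F OR F = T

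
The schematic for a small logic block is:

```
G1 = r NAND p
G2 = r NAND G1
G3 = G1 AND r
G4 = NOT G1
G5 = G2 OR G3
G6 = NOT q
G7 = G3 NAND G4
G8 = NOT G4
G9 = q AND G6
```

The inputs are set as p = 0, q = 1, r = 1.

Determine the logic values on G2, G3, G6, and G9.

G1 = r NAND p = 1 NAND 0 = 1
G2 = r NAND G1 = 1 NAND 1 = 0
G3 = G1 AND r = 1 AND 1 = 1
G6 = NOT q = NOT 1 = 0
G9 = q AND G6 = 1 AND 0 = 0

G2 = 0, G3 = 1, G6 = 0, G9 = 0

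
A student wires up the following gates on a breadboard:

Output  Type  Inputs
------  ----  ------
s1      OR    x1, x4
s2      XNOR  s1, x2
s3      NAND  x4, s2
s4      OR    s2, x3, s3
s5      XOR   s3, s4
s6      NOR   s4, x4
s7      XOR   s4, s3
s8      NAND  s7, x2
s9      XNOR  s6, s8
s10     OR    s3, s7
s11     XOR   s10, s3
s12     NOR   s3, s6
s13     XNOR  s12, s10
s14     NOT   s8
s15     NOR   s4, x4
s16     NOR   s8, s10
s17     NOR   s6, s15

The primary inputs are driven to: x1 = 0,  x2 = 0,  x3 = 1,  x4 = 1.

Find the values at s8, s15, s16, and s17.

s8 = 1  s15 = 0  s16 = 0  s17 = 1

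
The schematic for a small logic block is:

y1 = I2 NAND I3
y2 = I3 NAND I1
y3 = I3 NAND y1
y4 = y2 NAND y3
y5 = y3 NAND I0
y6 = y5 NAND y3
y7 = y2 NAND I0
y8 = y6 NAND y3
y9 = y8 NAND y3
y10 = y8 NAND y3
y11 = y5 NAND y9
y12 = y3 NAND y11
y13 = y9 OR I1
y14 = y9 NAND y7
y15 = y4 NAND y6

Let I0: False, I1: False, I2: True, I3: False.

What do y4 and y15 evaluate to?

y4 = False; y15 = True

y1 = I2 NAND I3 = True NAND False = True
y2 = I3 NAND I1 = False NAND False = True
y3 = I3 NAND y1 = False NAND True = True
y4 = y2 NAND y3 = True NAND True = False
y5 = y3 NAND I0 = True NAND False = True
y6 = y5 NAND y3 = True NAND True = False
y15 = y4 NAND y6 = False NAND False = True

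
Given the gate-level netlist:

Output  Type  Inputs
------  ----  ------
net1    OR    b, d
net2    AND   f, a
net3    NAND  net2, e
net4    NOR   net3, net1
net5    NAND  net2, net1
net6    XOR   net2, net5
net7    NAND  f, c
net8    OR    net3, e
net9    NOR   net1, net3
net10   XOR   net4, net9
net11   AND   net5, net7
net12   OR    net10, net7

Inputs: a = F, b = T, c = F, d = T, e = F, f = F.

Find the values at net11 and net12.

net11 = T, net12 = T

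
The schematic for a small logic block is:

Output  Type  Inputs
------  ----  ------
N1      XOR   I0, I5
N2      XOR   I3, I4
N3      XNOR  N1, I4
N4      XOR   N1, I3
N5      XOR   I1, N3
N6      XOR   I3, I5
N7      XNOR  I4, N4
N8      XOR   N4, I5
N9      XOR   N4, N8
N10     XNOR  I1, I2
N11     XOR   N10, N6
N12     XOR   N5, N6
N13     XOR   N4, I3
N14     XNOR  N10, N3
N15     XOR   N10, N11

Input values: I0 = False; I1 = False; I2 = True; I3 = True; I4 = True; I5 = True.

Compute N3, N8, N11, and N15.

N3 = True  N8 = True  N11 = False  N15 = False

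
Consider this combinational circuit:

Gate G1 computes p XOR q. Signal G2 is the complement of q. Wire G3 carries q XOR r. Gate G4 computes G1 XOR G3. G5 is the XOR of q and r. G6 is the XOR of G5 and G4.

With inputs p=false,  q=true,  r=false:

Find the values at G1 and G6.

G1 = true; G6 = true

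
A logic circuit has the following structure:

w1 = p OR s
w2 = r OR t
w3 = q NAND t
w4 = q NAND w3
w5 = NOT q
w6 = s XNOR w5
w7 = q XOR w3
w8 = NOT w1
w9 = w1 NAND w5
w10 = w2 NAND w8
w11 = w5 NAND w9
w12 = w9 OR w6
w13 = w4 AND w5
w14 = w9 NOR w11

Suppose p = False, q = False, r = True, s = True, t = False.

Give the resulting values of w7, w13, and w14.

w1 = p OR s = False OR True = True
w3 = q NAND t = False NAND False = True
w4 = q NAND w3 = False NAND True = True
w5 = NOT q = NOT False = True
w7 = q XOR w3 = False XOR True = True
w9 = w1 NAND w5 = True NAND True = False
w11 = w5 NAND w9 = True NAND False = True
w13 = w4 AND w5 = True AND True = True
w14 = w9 NOR w11 = False NOR True = False

w7 = True, w13 = True, w14 = False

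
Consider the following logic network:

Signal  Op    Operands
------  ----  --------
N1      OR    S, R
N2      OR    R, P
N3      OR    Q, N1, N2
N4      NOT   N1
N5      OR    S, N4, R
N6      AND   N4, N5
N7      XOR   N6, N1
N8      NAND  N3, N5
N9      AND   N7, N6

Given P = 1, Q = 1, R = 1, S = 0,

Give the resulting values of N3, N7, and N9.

N3 = 1  N7 = 1  N9 = 0

N1 = S OR R = 0 OR 1 = 1
N2 = R OR P = 1 OR 1 = 1
N3 = Q OR N1 OR N2 = 1 OR 1 OR 1 = 1
N4 = NOT N1 = NOT 1 = 0
N5 = S OR N4 OR R = 0 OR 0 OR 1 = 1
N6 = N4 AND N5 = 0 AND 1 = 0
N7 = N6 XOR N1 = 0 XOR 1 = 1
N9 = N7 AND N6 = 1 AND 0 = 0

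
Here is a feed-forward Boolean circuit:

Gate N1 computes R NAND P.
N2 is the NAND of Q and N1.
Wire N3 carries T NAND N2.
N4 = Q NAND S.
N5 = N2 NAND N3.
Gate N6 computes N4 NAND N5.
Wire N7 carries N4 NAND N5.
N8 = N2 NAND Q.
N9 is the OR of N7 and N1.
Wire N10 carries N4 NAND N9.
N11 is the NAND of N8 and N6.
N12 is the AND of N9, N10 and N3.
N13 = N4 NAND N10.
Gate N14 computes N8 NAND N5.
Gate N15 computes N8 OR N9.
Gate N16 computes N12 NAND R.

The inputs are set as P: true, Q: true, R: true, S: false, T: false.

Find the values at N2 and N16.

N2 = true, N16 = true

N1 = R NAND P = true NAND true = false
N2 = Q NAND N1 = true NAND false = true
N3 = T NAND N2 = false NAND true = true
N4 = Q NAND S = true NAND false = true
N5 = N2 NAND N3 = true NAND true = false
N7 = N4 NAND N5 = true NAND false = true
N9 = N7 OR N1 = true OR false = true
N10 = N4 NAND N9 = true NAND true = false
N12 = N9 AND N10 AND N3 = true AND false AND true = false
N16 = N12 NAND R = false NAND true = true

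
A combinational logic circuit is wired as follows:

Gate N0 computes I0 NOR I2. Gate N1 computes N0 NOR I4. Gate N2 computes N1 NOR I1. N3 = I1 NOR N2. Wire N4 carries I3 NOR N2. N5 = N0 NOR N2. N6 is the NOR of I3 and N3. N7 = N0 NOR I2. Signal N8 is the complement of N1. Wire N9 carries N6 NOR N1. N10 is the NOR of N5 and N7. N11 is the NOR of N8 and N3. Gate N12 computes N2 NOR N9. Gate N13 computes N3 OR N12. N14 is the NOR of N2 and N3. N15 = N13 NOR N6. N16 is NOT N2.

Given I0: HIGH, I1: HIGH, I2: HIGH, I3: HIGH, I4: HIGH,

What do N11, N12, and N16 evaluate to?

N0 = I0 NOR I2 = HIGH NOR HIGH = LOW
N1 = N0 NOR I4 = LOW NOR HIGH = LOW
N2 = N1 NOR I1 = LOW NOR HIGH = LOW
N3 = I1 NOR N2 = HIGH NOR LOW = LOW
N6 = I3 NOR N3 = HIGH NOR LOW = LOW
N8 = NOT N1 = NOT LOW = HIGH
N9 = N6 NOR N1 = LOW NOR LOW = HIGH
N11 = N8 NOR N3 = HIGH NOR LOW = LOW
N12 = N2 NOR N9 = LOW NOR HIGH = LOW
N16 = NOT N2 = NOT LOW = HIGH

N11 = LOW  N12 = LOW  N16 = HIGH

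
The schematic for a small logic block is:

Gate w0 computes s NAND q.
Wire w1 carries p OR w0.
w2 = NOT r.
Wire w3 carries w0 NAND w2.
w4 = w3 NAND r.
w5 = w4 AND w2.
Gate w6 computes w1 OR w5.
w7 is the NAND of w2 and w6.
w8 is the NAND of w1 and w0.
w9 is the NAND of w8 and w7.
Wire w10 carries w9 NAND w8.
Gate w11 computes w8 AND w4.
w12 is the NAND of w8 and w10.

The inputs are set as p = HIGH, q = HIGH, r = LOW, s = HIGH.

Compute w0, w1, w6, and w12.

w0 = LOW  w1 = HIGH  w6 = HIGH  w12 = HIGH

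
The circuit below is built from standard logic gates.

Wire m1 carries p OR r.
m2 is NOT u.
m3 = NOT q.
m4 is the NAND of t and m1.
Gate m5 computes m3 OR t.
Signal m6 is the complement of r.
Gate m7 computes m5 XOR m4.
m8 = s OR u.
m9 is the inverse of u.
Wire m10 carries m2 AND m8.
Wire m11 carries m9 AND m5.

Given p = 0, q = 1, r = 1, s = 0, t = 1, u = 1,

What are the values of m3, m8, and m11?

m3 = NOT q = NOT 1 = 0
m5 = m3 OR t = 0 OR 1 = 1
m8 = s OR u = 0 OR 1 = 1
m9 = NOT u = NOT 1 = 0
m11 = m9 AND m5 = 0 AND 1 = 0

m3 = 0; m8 = 1; m11 = 0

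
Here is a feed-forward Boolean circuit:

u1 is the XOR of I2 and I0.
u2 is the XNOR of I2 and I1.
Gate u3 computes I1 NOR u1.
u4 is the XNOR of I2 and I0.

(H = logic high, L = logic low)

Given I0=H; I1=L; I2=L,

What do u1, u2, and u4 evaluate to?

u1 = H; u2 = H; u4 = L

u1 = I2 XOR I0 = L XOR H = H
u2 = I2 XNOR I1 = L XNOR L = H
u4 = I2 XNOR I0 = L XNOR H = L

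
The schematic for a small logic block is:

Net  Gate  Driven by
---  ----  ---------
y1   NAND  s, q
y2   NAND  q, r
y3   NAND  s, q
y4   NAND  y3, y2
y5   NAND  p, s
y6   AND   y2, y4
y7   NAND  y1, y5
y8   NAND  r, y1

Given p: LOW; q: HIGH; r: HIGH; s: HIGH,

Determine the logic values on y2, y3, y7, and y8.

y2 = LOW  y3 = LOW  y7 = HIGH  y8 = HIGH

y1 = s NAND q = HIGH NAND HIGH = LOW
y2 = q NAND r = HIGH NAND HIGH = LOW
y3 = s NAND q = HIGH NAND HIGH = LOW
y5 = p NAND s = LOW NAND HIGH = HIGH
y7 = y1 NAND y5 = LOW NAND HIGH = HIGH
y8 = r NAND y1 = HIGH NAND LOW = HIGH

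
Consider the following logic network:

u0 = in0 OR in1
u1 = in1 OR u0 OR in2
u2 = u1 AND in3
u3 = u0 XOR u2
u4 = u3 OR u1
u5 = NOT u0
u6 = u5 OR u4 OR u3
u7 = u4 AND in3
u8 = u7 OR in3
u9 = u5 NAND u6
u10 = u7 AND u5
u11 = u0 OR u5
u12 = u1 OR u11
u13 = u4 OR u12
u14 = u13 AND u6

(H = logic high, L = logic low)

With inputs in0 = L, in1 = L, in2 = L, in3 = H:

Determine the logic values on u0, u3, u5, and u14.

u0 = in0 OR in1 = L OR L = L
u1 = in1 OR u0 OR in2 = L OR L OR L = L
u2 = u1 AND in3 = L AND H = L
u3 = u0 XOR u2 = L XOR L = L
u4 = u3 OR u1 = L OR L = L
u5 = NOT u0 = NOT L = H
u6 = u5 OR u4 OR u3 = H OR L OR L = H
u11 = u0 OR u5 = L OR H = H
u12 = u1 OR u11 = L OR H = H
u13 = u4 OR u12 = L OR H = H
u14 = u13 AND u6 = H AND H = H

u0 = L  u3 = L  u5 = H  u14 = H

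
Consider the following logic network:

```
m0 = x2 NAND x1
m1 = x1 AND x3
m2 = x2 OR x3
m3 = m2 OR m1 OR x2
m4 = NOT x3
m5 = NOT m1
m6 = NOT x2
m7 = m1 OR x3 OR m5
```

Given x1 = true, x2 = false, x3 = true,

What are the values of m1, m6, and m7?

m1 = true, m6 = true, m7 = true

m1 = x1 AND x3 = true AND true = true
m5 = NOT m1 = NOT true = false
m6 = NOT x2 = NOT false = true
m7 = m1 OR x3 OR m5 = true OR true OR false = true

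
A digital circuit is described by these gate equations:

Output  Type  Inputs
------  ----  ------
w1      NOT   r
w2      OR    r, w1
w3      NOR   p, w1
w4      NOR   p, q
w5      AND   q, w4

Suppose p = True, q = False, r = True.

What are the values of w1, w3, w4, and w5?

w1 = False; w3 = False; w4 = False; w5 = False

w1 = NOT r = NOT True = False
w3 = p NOR w1 = True NOR False = False
w4 = p NOR q = True NOR False = False
w5 = q AND w4 = False AND False = False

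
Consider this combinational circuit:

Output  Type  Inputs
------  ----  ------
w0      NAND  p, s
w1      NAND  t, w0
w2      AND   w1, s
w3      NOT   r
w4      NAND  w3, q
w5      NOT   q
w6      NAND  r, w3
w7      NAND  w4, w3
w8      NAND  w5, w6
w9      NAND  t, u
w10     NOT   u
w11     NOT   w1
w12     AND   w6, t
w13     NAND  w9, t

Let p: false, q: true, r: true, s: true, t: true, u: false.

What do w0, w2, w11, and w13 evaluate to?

w0 = true, w2 = false, w11 = true, w13 = false

w0 = p NAND s = false NAND true = true
w1 = t NAND w0 = true NAND true = false
w2 = w1 AND s = false AND true = false
w9 = t NAND u = true NAND false = true
w11 = NOT w1 = NOT false = true
w13 = w9 NAND t = true NAND true = false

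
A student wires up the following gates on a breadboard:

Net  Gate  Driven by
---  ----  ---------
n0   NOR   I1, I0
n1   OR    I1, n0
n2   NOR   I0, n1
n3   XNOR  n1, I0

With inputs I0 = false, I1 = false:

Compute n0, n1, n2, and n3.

n0 = I1 NOR I0 = false NOR false = true
n1 = I1 OR n0 = false OR true = true
n2 = I0 NOR n1 = false NOR true = false
n3 = n1 XNOR I0 = true XNOR false = false

n0 = true; n1 = true; n2 = false; n3 = false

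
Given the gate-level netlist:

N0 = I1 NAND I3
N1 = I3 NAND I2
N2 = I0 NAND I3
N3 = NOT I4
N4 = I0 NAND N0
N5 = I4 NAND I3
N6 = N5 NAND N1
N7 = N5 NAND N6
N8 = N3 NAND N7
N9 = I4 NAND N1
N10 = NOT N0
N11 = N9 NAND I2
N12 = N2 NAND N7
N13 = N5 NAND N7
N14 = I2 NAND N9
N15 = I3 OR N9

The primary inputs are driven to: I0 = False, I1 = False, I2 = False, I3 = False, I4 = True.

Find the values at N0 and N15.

N0 = True, N15 = False

N0 = I1 NAND I3 = False NAND False = True
N1 = I3 NAND I2 = False NAND False = True
N9 = I4 NAND N1 = True NAND True = False
N15 = I3 OR N9 = False OR False = False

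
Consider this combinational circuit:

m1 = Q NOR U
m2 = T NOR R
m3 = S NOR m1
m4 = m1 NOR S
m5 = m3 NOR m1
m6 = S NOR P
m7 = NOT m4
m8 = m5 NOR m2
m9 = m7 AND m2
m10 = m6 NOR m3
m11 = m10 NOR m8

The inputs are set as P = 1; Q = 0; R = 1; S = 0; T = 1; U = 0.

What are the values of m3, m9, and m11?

m1 = Q NOR U = 0 NOR 0 = 1
m2 = T NOR R = 1 NOR 1 = 0
m3 = S NOR m1 = 0 NOR 1 = 0
m4 = m1 NOR S = 1 NOR 0 = 0
m5 = m3 NOR m1 = 0 NOR 1 = 0
m6 = S NOR P = 0 NOR 1 = 0
m7 = NOT m4 = NOT 0 = 1
m8 = m5 NOR m2 = 0 NOR 0 = 1
m9 = m7 AND m2 = 1 AND 0 = 0
m10 = m6 NOR m3 = 0 NOR 0 = 1
m11 = m10 NOR m8 = 1 NOR 1 = 0

m3 = 0, m9 = 0, m11 = 0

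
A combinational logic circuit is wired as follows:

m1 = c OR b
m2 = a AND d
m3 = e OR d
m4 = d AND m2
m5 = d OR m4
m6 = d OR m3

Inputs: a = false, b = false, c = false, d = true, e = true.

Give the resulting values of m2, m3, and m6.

m2 = false  m3 = true  m6 = true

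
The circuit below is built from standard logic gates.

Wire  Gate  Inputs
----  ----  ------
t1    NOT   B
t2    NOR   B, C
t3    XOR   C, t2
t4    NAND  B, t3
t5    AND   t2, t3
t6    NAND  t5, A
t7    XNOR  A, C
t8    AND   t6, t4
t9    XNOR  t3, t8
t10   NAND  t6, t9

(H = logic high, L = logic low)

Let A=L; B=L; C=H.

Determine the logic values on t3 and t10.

t3 = H  t10 = L

t2 = B NOR C = L NOR H = L
t3 = C XOR t2 = H XOR L = H
t4 = B NAND t3 = L NAND H = H
t5 = t2 AND t3 = L AND H = L
t6 = t5 NAND A = L NAND L = H
t8 = t6 AND t4 = H AND H = H
t9 = t3 XNOR t8 = H XNOR H = H
t10 = t6 NAND t9 = H NAND H = L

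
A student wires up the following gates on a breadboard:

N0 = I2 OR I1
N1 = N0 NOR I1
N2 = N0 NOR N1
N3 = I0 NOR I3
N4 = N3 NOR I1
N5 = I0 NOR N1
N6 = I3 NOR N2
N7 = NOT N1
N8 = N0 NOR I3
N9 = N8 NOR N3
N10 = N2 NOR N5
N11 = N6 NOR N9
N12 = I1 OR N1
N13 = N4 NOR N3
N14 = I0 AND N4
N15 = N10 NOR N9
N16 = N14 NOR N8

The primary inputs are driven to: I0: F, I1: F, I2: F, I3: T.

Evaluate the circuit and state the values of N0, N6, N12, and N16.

N0 = F, N6 = F, N12 = T, N16 = T

N0 = I2 OR I1 = F OR F = F
N1 = N0 NOR I1 = F NOR F = T
N2 = N0 NOR N1 = F NOR T = F
N3 = I0 NOR I3 = F NOR T = F
N4 = N3 NOR I1 = F NOR F = T
N6 = I3 NOR N2 = T NOR F = F
N8 = N0 NOR I3 = F NOR T = F
N12 = I1 OR N1 = F OR T = T
N14 = I0 AND N4 = F AND T = F
N16 = N14 NOR N8 = F NOR F = T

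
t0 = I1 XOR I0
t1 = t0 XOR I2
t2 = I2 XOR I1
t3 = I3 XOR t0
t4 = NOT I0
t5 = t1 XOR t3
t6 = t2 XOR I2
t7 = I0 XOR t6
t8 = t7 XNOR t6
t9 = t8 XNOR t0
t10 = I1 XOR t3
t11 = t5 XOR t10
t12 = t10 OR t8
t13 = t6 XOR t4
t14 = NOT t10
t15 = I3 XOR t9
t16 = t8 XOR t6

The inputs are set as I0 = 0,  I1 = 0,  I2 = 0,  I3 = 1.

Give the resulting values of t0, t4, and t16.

t0 = 0, t4 = 1, t16 = 1

t0 = I1 XOR I0 = 0 XOR 0 = 0
t2 = I2 XOR I1 = 0 XOR 0 = 0
t4 = NOT I0 = NOT 0 = 1
t6 = t2 XOR I2 = 0 XOR 0 = 0
t7 = I0 XOR t6 = 0 XOR 0 = 0
t8 = t7 XNOR t6 = 0 XNOR 0 = 1
t16 = t8 XOR t6 = 1 XOR 0 = 1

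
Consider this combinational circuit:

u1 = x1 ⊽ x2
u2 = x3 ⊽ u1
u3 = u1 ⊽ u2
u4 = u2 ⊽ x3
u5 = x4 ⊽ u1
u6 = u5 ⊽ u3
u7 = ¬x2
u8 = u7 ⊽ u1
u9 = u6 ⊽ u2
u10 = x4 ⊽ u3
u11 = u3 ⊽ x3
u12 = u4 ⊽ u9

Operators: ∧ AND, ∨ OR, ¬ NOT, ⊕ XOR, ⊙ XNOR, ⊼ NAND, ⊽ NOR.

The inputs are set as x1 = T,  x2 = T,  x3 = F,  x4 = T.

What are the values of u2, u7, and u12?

u2 = T, u7 = F, u12 = T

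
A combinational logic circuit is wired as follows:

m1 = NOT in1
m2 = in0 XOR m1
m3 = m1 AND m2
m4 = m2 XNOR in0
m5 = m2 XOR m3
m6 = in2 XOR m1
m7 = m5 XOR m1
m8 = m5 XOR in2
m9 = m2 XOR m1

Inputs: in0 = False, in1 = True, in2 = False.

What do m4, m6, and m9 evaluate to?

m4 = True; m6 = False; m9 = False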